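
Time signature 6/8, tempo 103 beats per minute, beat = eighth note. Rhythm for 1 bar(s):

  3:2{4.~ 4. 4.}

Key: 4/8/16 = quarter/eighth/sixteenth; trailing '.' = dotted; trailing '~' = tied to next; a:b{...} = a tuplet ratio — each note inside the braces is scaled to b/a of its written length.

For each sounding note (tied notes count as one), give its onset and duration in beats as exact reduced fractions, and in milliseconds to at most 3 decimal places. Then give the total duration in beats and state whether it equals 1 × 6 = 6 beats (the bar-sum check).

1) 0.0ms=0b +2330.097ms=4b
2) 2330.097ms=4b +1165.049ms=2b
Σ=6b of 6 (103bpm 6/8) — PASS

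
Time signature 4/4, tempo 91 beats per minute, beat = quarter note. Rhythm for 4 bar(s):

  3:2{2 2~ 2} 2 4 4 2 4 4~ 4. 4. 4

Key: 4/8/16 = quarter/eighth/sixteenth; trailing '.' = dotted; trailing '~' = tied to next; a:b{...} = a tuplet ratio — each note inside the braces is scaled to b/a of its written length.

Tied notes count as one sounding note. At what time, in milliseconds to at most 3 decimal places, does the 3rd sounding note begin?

note 3 onset = 4b = 2637.363ms

1. 0.0ms @ 0 + 879.121ms (4/3)
2. 879.121ms @ 4/3 + 1758.242ms (8/3)
3. 2637.363ms @ 4 + 1318.681ms (2)
4. 3956.044ms @ 6 + 659.341ms (1)
5. 4615.385ms @ 7 + 659.341ms (1)
6. 5274.725ms @ 8 + 1318.681ms (2)
7. 6593.407ms @ 10 + 659.341ms (1)
8. 7252.747ms @ 11 + 1648.352ms (5/2)
9. 8901.099ms @ 27/2 + 989.011ms (3/2)
10. 9890.11ms @ 15 + 659.341ms (1)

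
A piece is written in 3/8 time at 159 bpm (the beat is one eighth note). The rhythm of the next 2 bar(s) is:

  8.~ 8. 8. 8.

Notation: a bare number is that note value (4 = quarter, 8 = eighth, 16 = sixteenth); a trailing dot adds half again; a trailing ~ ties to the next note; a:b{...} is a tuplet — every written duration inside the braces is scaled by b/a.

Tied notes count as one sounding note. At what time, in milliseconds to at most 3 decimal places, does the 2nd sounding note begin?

note 2 onset = 3b = 1132.075ms

1. 0.0ms @ 0 + 1132.075ms (3)
2. 1132.075ms @ 3 + 566.038ms (3/2)
3. 1698.113ms @ 9/2 + 566.038ms (3/2)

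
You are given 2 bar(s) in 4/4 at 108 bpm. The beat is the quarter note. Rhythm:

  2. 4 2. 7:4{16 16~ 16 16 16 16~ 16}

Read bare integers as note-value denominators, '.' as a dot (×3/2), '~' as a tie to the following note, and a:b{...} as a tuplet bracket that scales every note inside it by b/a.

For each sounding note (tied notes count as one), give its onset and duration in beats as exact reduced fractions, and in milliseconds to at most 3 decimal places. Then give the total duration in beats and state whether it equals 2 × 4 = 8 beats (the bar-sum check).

1) 0.0ms=0b +1666.667ms=3b
2) 1666.667ms=3b +555.556ms=1b
3) 2222.222ms=4b +1666.667ms=3b
4) 3888.889ms=7b +79.365ms=1/7b
5) 3968.254ms=50/7b +158.73ms=2/7b
6) 4126.984ms=52/7b +79.365ms=1/7b
7) 4206.349ms=53/7b +79.365ms=1/7b
8) 4285.714ms=54/7b +158.73ms=2/7b
Σ=8b of 8 (108bpm 4/4) — PASS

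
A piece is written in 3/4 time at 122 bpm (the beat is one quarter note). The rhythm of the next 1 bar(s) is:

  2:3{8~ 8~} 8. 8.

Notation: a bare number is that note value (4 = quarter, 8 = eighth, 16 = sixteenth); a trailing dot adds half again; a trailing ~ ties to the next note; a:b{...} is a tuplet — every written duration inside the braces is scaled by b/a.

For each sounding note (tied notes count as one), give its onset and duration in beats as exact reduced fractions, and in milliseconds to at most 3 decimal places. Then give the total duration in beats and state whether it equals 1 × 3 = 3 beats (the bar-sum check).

1) 0.0ms=0b +1106.557ms=9/4b
2) 1106.557ms=9/4b +368.852ms=3/4b
Σ=3b of 3 (122bpm 3/4) — PASS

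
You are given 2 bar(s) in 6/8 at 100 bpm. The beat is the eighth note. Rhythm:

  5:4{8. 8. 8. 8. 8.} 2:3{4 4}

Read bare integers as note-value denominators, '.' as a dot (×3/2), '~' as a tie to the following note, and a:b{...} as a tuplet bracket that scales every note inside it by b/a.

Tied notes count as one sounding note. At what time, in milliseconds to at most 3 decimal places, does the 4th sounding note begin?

note 4 onset = 18/5b = 2160.0ms

1. 0.0ms @ 0 + 720.0ms (6/5)
2. 720.0ms @ 6/5 + 720.0ms (6/5)
3. 1440.0ms @ 12/5 + 720.0ms (6/5)
4. 2160.0ms @ 18/5 + 720.0ms (6/5)
5. 2880.0ms @ 24/5 + 720.0ms (6/5)
6. 3600.0ms @ 6 + 1800.0ms (3)
7. 5400.0ms @ 9 + 1800.0ms (3)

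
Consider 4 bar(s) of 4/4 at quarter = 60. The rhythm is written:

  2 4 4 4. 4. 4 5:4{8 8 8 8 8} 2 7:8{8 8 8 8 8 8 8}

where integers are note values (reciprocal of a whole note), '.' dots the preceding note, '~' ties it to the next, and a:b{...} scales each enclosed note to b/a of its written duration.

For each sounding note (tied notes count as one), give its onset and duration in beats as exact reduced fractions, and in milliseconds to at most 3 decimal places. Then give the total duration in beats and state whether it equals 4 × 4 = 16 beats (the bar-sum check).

1) 0.0ms=0b +2000.0ms=2b
2) 2000.0ms=2b +1000.0ms=1b
3) 3000.0ms=3b +1000.0ms=1b
4) 4000.0ms=4b +1500.0ms=3/2b
5) 5500.0ms=11/2b +1500.0ms=3/2b
6) 7000.0ms=7b +1000.0ms=1b
7) 8000.0ms=8b +400.0ms=2/5b
8) 8400.0ms=42/5b +400.0ms=2/5b
9) 8800.0ms=44/5b +400.0ms=2/5b
10) 9200.0ms=46/5b +400.0ms=2/5b
11) 9600.0ms=48/5b +400.0ms=2/5b
12) 10000.0ms=10b +2000.0ms=2b
13) 12000.0ms=12b +571.429ms=4/7b
14) 12571.429ms=88/7b +571.429ms=4/7b
15) 13142.857ms=92/7b +571.429ms=4/7b
16) 13714.286ms=96/7b +571.429ms=4/7b
17) 14285.714ms=100/7b +571.429ms=4/7b
18) 14857.143ms=104/7b +571.429ms=4/7b
19) 15428.571ms=108/7b +571.429ms=4/7b
Σ=16b of 16 (60bpm 4/4) — PASS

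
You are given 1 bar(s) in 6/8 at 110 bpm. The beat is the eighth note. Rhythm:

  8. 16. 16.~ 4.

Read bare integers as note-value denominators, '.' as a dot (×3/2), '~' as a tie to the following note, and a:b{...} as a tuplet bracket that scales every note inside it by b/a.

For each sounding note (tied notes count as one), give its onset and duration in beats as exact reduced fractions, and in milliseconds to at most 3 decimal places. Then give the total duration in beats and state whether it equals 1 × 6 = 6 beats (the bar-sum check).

1) 0.0ms=0b +818.182ms=3/2b
2) 818.182ms=3/2b +409.091ms=3/4b
3) 1227.273ms=9/4b +2045.455ms=15/4b
Σ=6b of 6 (110bpm 6/8) — PASS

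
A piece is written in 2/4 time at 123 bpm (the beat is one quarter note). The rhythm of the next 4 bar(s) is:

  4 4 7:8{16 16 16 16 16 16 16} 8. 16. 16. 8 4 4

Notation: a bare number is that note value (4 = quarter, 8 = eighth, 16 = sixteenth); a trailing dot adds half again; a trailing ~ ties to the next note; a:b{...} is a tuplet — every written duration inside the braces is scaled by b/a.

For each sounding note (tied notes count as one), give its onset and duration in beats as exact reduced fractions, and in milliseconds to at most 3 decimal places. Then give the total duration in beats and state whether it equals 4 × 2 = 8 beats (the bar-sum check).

1) 0.0ms=0b +487.805ms=1b
2) 487.805ms=1b +487.805ms=1b
3) 975.61ms=2b +139.373ms=2/7b
4) 1114.983ms=16/7b +139.373ms=2/7b
5) 1254.355ms=18/7b +139.373ms=2/7b
6) 1393.728ms=20/7b +139.373ms=2/7b
7) 1533.101ms=22/7b +139.373ms=2/7b
8) 1672.474ms=24/7b +139.373ms=2/7b
9) 1811.847ms=26/7b +139.373ms=2/7b
10) 1951.22ms=4b +365.854ms=3/4b
11) 2317.073ms=19/4b +182.927ms=3/8b
12) 2500.0ms=41/8b +182.927ms=3/8b
13) 2682.927ms=11/2b +243.902ms=1/2b
14) 2926.829ms=6b +487.805ms=1b
15) 3414.634ms=7b +487.805ms=1b
Σ=8b of 8 (123bpm 2/4) — PASS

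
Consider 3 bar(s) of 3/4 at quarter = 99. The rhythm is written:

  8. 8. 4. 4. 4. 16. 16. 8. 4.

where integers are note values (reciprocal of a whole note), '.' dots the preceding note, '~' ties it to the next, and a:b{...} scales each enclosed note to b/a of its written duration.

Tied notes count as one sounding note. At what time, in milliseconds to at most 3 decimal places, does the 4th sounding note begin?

note 4 onset = 3b = 1818.182ms

1. 0.0ms @ 0 + 454.545ms (3/4)
2. 454.545ms @ 3/4 + 454.545ms (3/4)
3. 909.091ms @ 3/2 + 909.091ms (3/2)
4. 1818.182ms @ 3 + 909.091ms (3/2)
5. 2727.273ms @ 9/2 + 909.091ms (3/2)
6. 3636.364ms @ 6 + 227.273ms (3/8)
7. 3863.636ms @ 51/8 + 227.273ms (3/8)
8. 4090.909ms @ 27/4 + 454.545ms (3/4)
9. 4545.455ms @ 15/2 + 909.091ms (3/2)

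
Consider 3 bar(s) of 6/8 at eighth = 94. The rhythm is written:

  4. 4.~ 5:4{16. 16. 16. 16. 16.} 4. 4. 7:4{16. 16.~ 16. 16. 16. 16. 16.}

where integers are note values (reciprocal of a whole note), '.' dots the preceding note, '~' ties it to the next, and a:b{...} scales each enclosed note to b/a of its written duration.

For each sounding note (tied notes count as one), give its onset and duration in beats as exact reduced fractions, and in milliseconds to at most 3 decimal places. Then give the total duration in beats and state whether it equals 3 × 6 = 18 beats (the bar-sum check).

1) 0.0ms=0b +1914.894ms=3b
2) 1914.894ms=3b +2297.872ms=18/5b
3) 4212.766ms=33/5b +382.979ms=3/5b
4) 4595.745ms=36/5b +382.979ms=3/5b
5) 4978.723ms=39/5b +382.979ms=3/5b
6) 5361.702ms=42/5b +382.979ms=3/5b
7) 5744.681ms=9b +1914.894ms=3b
8) 7659.574ms=12b +1914.894ms=3b
9) 9574.468ms=15b +273.556ms=3/7b
10) 9848.024ms=108/7b +547.112ms=6/7b
11) 10395.137ms=114/7b +273.556ms=3/7b
12) 10668.693ms=117/7b +273.556ms=3/7b
13) 10942.249ms=120/7b +273.556ms=3/7b
14) 11215.805ms=123/7b +273.556ms=3/7b
Σ=18b of 18 (94bpm 6/8) — PASS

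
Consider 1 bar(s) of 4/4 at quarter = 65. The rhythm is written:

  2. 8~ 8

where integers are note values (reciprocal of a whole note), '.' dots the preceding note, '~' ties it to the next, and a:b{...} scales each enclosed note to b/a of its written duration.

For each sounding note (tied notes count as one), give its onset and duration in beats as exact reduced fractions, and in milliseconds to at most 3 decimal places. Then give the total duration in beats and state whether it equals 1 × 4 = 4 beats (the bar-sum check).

1) 0.0ms=0b +2769.231ms=3b
2) 2769.231ms=3b +923.077ms=1b
Σ=4b of 4 (65bpm 4/4) — PASS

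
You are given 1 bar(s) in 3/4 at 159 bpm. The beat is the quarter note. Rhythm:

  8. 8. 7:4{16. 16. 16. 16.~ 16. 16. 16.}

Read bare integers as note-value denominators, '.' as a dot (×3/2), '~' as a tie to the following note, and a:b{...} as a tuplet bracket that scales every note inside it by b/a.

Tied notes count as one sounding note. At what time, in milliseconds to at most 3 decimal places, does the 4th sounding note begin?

1. 0.0ms @ 0 + 283.019ms (3/4)
2. 283.019ms @ 3/4 + 283.019ms (3/4)
3. 566.038ms @ 3/2 + 80.863ms (3/14)
4. 646.9ms @ 12/7 + 80.863ms (3/14)
5. 727.763ms @ 27/14 + 80.863ms (3/14)
6. 808.625ms @ 15/7 + 161.725ms (3/7)
7. 970.35ms @ 18/7 + 80.863ms (3/14)
8. 1051.213ms @ 39/14 + 80.863ms (3/14)

note 4 onset = 12/7b = 646.9ms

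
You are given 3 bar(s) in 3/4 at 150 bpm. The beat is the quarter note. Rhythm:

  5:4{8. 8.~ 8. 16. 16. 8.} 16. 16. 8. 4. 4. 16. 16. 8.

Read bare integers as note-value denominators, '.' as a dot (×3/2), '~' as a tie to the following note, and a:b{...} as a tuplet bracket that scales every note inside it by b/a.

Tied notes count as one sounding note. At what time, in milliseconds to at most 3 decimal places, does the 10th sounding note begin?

note 10 onset = 6b = 2400.0ms

1. 0.0ms @ 0 + 240.0ms (3/5)
2. 240.0ms @ 3/5 + 480.0ms (6/5)
3. 720.0ms @ 9/5 + 120.0ms (3/10)
4. 840.0ms @ 21/10 + 120.0ms (3/10)
5. 960.0ms @ 12/5 + 240.0ms (3/5)
6. 1200.0ms @ 3 + 150.0ms (3/8)
7. 1350.0ms @ 27/8 + 150.0ms (3/8)
8. 1500.0ms @ 15/4 + 300.0ms (3/4)
9. 1800.0ms @ 9/2 + 600.0ms (3/2)
10. 2400.0ms @ 6 + 600.0ms (3/2)
11. 3000.0ms @ 15/2 + 150.0ms (3/8)
12. 3150.0ms @ 63/8 + 150.0ms (3/8)
13. 3300.0ms @ 33/4 + 300.0ms (3/4)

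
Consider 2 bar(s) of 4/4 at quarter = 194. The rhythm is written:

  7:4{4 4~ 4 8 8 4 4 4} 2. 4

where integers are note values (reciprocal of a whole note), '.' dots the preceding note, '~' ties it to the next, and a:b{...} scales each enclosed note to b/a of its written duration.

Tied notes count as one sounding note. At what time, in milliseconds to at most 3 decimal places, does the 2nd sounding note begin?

note 2 onset = 4/7b = 176.73ms

1. 0.0ms @ 0 + 176.73ms (4/7)
2. 176.73ms @ 4/7 + 353.461ms (8/7)
3. 530.191ms @ 12/7 + 88.365ms (2/7)
4. 618.557ms @ 2 + 88.365ms (2/7)
5. 706.922ms @ 16/7 + 176.73ms (4/7)
6. 883.652ms @ 20/7 + 176.73ms (4/7)
7. 1060.383ms @ 24/7 + 176.73ms (4/7)
8. 1237.113ms @ 4 + 927.835ms (3)
9. 2164.948ms @ 7 + 309.278ms (1)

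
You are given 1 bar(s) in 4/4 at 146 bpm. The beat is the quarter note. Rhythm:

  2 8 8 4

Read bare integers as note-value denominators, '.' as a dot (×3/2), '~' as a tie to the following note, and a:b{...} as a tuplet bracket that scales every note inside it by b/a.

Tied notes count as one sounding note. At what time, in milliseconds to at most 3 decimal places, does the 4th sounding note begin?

1. 0.0ms @ 0 + 821.918ms (2)
2. 821.918ms @ 2 + 205.479ms (1/2)
3. 1027.397ms @ 5/2 + 205.479ms (1/2)
4. 1232.877ms @ 3 + 410.959ms (1)

note 4 onset = 3b = 1232.877ms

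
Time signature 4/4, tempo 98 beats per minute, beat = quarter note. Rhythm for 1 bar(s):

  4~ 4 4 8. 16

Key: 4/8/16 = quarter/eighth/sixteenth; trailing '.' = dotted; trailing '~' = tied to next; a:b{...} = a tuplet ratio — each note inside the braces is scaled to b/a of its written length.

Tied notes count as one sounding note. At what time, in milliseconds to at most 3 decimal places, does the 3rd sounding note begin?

note 3 onset = 3b = 1836.735ms

1. 0.0ms @ 0 + 1224.49ms (2)
2. 1224.49ms @ 2 + 612.245ms (1)
3. 1836.735ms @ 3 + 459.184ms (3/4)
4. 2295.918ms @ 15/4 + 153.061ms (1/4)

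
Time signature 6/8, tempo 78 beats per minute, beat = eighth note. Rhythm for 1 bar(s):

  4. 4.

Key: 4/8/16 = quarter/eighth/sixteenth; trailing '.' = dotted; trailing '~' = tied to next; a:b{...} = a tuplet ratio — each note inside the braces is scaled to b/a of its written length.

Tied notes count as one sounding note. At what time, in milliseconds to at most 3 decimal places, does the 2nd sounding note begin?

1. 0.0ms @ 0 + 2307.692ms (3)
2. 2307.692ms @ 3 + 2307.692ms (3)

note 2 onset = 3b = 2307.692ms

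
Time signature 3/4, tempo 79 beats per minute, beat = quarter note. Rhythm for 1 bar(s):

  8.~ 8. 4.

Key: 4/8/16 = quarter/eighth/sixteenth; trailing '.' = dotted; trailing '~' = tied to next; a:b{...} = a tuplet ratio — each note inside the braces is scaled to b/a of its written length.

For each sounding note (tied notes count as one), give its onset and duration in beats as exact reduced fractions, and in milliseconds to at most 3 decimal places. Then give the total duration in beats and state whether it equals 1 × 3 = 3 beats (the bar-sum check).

1) 0.0ms=0b +1139.241ms=3/2b
2) 1139.241ms=3/2b +1139.241ms=3/2b
Σ=3b of 3 (79bpm 3/4) — PASS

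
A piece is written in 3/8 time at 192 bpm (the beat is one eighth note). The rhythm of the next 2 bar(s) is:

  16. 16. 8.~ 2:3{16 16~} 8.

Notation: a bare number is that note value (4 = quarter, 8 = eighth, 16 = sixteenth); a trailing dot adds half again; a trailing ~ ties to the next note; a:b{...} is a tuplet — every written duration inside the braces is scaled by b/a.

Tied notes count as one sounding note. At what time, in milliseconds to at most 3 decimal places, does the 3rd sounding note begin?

1. 0.0ms @ 0 + 234.375ms (3/4)
2. 234.375ms @ 3/4 + 234.375ms (3/4)
3. 468.75ms @ 3/2 + 703.125ms (9/4)
4. 1171.875ms @ 15/4 + 703.125ms (9/4)

note 3 onset = 3/2b = 468.75ms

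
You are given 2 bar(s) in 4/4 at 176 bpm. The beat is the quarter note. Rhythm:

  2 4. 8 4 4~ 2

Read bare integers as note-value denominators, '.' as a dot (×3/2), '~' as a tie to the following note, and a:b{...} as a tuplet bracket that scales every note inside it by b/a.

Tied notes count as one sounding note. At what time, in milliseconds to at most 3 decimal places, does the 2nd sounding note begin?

note 2 onset = 2b = 681.818ms

1. 0.0ms @ 0 + 681.818ms (2)
2. 681.818ms @ 2 + 511.364ms (3/2)
3. 1193.182ms @ 7/2 + 170.455ms (1/2)
4. 1363.636ms @ 4 + 340.909ms (1)
5. 1704.545ms @ 5 + 1022.727ms (3)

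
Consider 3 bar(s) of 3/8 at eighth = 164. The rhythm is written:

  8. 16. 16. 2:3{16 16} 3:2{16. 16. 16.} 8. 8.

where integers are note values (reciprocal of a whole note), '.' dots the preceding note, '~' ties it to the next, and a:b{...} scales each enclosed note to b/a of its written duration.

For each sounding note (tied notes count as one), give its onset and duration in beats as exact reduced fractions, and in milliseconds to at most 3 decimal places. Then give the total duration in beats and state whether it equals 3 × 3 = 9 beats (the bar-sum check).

1) 0.0ms=0b +548.78ms=3/2b
2) 548.78ms=3/2b +274.39ms=3/4b
3) 823.171ms=9/4b +274.39ms=3/4b
4) 1097.561ms=3b +274.39ms=3/4b
5) 1371.951ms=15/4b +274.39ms=3/4b
6) 1646.341ms=9/2b +182.927ms=1/2b
7) 1829.268ms=5b +182.927ms=1/2b
8) 2012.195ms=11/2b +182.927ms=1/2b
9) 2195.122ms=6b +548.78ms=3/2b
10) 2743.902ms=15/2b +548.78ms=3/2b
Σ=9b of 9 (164bpm 3/8) — PASS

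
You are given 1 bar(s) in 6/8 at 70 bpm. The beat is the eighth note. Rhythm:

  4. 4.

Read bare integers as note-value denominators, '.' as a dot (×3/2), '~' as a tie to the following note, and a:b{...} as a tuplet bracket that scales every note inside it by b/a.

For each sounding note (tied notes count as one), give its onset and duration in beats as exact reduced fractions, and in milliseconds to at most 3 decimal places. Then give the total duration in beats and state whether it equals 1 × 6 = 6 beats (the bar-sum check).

1) 0.0ms=0b +2571.429ms=3b
2) 2571.429ms=3b +2571.429ms=3b
Σ=6b of 6 (70bpm 6/8) — PASS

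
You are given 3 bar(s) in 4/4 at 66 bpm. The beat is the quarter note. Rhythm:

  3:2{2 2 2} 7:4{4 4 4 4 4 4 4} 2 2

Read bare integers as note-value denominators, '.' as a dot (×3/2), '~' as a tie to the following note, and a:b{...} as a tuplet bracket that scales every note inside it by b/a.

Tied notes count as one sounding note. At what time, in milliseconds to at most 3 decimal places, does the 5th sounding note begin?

note 5 onset = 32/7b = 4155.844ms

1. 0.0ms @ 0 + 1212.121ms (4/3)
2. 1212.121ms @ 4/3 + 1212.121ms (4/3)
3. 2424.242ms @ 8/3 + 1212.121ms (4/3)
4. 3636.364ms @ 4 + 519.481ms (4/7)
5. 4155.844ms @ 32/7 + 519.481ms (4/7)
6. 4675.325ms @ 36/7 + 519.481ms (4/7)
7. 5194.805ms @ 40/7 + 519.481ms (4/7)
8. 5714.286ms @ 44/7 + 519.481ms (4/7)
9. 6233.766ms @ 48/7 + 519.481ms (4/7)
10. 6753.247ms @ 52/7 + 519.481ms (4/7)
11. 7272.727ms @ 8 + 1818.182ms (2)
12. 9090.909ms @ 10 + 1818.182ms (2)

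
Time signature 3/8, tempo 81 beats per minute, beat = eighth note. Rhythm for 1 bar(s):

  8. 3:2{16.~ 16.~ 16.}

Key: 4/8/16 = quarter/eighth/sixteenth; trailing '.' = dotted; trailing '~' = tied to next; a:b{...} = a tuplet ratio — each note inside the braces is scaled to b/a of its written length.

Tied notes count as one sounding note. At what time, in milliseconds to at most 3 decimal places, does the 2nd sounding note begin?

1. 0.0ms @ 0 + 1111.111ms (3/2)
2. 1111.111ms @ 3/2 + 1111.111ms (3/2)

note 2 onset = 3/2b = 1111.111ms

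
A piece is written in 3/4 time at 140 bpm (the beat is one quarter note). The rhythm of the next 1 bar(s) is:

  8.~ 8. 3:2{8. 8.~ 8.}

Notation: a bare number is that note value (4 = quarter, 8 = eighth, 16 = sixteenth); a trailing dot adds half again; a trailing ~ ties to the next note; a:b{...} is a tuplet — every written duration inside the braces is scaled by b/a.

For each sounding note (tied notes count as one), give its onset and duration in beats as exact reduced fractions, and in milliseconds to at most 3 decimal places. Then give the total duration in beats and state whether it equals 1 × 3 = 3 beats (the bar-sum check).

1) 0.0ms=0b +642.857ms=3/2b
2) 642.857ms=3/2b +214.286ms=1/2b
3) 857.143ms=2b +428.571ms=1b
Σ=3b of 3 (140bpm 3/4) — PASS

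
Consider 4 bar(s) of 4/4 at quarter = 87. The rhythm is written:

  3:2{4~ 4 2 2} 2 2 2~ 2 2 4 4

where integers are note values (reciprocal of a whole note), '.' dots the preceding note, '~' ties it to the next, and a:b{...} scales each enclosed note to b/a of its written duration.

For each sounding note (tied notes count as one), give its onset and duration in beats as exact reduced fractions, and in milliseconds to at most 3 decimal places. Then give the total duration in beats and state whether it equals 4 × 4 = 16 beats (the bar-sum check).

1) 0.0ms=0b +919.54ms=4/3b
2) 919.54ms=4/3b +919.54ms=4/3b
3) 1839.08ms=8/3b +919.54ms=4/3b
4) 2758.621ms=4b +1379.31ms=2b
5) 4137.931ms=6b +1379.31ms=2b
6) 5517.241ms=8b +2758.621ms=4b
7) 8275.862ms=12b +1379.31ms=2b
8) 9655.172ms=14b +689.655ms=1b
9) 10344.828ms=15b +689.655ms=1b
Σ=16b of 16 (87bpm 4/4) — PASS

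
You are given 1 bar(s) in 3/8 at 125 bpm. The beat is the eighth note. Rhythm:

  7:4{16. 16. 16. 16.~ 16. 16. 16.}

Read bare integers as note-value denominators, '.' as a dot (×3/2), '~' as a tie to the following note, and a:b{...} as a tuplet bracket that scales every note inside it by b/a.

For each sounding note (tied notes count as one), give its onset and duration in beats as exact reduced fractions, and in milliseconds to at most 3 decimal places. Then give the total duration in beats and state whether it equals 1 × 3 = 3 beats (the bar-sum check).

1) 0.0ms=0b +205.714ms=3/7b
2) 205.714ms=3/7b +205.714ms=3/7b
3) 411.429ms=6/7b +205.714ms=3/7b
4) 617.143ms=9/7b +411.429ms=6/7b
5) 1028.571ms=15/7b +205.714ms=3/7b
6) 1234.286ms=18/7b +205.714ms=3/7b
Σ=3b of 3 (125bpm 3/8) — PASS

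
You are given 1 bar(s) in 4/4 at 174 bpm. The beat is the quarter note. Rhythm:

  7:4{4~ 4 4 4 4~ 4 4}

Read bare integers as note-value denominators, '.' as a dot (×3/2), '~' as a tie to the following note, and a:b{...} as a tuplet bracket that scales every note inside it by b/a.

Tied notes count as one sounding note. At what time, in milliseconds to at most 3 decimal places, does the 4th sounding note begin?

1. 0.0ms @ 0 + 394.089ms (8/7)
2. 394.089ms @ 8/7 + 197.044ms (4/7)
3. 591.133ms @ 12/7 + 197.044ms (4/7)
4. 788.177ms @ 16/7 + 394.089ms (8/7)
5. 1182.266ms @ 24/7 + 197.044ms (4/7)

note 4 onset = 16/7b = 788.177ms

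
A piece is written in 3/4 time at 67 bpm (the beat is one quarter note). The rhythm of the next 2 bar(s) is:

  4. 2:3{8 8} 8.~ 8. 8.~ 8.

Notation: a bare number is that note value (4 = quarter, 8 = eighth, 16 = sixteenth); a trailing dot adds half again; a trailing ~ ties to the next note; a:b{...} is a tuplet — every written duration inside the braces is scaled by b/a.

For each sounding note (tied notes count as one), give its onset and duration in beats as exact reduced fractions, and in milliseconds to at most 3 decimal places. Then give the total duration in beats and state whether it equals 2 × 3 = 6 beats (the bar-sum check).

1) 0.0ms=0b +1343.284ms=3/2b
2) 1343.284ms=3/2b +671.642ms=3/4b
3) 2014.925ms=9/4b +671.642ms=3/4b
4) 2686.567ms=3b +1343.284ms=3/2b
5) 4029.851ms=9/2b +1343.284ms=3/2b
Σ=6b of 6 (67bpm 3/4) — PASS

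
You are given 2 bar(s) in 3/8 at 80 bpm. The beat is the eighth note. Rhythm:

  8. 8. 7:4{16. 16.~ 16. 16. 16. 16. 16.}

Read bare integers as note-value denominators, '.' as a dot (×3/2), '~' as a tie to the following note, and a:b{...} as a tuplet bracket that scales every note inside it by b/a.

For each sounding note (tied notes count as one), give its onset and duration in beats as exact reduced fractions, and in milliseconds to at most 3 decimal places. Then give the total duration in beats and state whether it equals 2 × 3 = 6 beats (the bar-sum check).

1) 0.0ms=0b +1125.0ms=3/2b
2) 1125.0ms=3/2b +1125.0ms=3/2b
3) 2250.0ms=3b +321.429ms=3/7b
4) 2571.429ms=24/7b +642.857ms=6/7b
5) 3214.286ms=30/7b +321.429ms=3/7b
6) 3535.714ms=33/7b +321.429ms=3/7b
7) 3857.143ms=36/7b +321.429ms=3/7b
8) 4178.571ms=39/7b +321.429ms=3/7b
Σ=6b of 6 (80bpm 3/8) — PASS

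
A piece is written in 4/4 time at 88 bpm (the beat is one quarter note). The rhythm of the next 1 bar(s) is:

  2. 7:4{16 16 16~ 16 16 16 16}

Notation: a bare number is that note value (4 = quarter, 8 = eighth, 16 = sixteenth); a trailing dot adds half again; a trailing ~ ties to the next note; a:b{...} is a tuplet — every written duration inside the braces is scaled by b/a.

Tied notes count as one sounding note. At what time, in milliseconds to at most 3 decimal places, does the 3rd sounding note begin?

1. 0.0ms @ 0 + 2045.455ms (3)
2. 2045.455ms @ 3 + 97.403ms (1/7)
3. 2142.857ms @ 22/7 + 97.403ms (1/7)
4. 2240.26ms @ 23/7 + 194.805ms (2/7)
5. 2435.065ms @ 25/7 + 97.403ms (1/7)
6. 2532.468ms @ 26/7 + 97.403ms (1/7)
7. 2629.87ms @ 27/7 + 97.403ms (1/7)

note 3 onset = 22/7b = 2142.857ms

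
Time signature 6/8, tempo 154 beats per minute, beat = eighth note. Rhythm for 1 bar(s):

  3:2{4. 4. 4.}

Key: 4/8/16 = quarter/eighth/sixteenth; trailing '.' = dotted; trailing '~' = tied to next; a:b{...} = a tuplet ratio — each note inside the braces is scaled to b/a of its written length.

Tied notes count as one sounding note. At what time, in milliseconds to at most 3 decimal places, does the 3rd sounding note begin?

note 3 onset = 4b = 1558.442ms

1. 0.0ms @ 0 + 779.221ms (2)
2. 779.221ms @ 2 + 779.221ms (2)
3. 1558.442ms @ 4 + 779.221ms (2)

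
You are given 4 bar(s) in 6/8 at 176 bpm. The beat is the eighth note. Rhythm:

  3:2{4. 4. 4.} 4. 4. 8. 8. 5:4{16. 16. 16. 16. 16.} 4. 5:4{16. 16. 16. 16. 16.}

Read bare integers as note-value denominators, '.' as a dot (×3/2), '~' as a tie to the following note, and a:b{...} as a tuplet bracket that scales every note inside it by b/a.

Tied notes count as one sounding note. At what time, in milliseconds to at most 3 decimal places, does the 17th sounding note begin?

1. 0.0ms @ 0 + 681.818ms (2)
2. 681.818ms @ 2 + 681.818ms (2)
3. 1363.636ms @ 4 + 681.818ms (2)
4. 2045.455ms @ 6 + 1022.727ms (3)
5. 3068.182ms @ 9 + 1022.727ms (3)
6. 4090.909ms @ 12 + 511.364ms (3/2)
7. 4602.273ms @ 27/2 + 511.364ms (3/2)
8. 5113.636ms @ 15 + 204.545ms (3/5)
9. 5318.182ms @ 78/5 + 204.545ms (3/5)
10. 5522.727ms @ 81/5 + 204.545ms (3/5)
11. 5727.273ms @ 84/5 + 204.545ms (3/5)
12. 5931.818ms @ 87/5 + 204.545ms (3/5)
13. 6136.364ms @ 18 + 1022.727ms (3)
14. 7159.091ms @ 21 + 204.545ms (3/5)
15. 7363.636ms @ 108/5 + 204.545ms (3/5)
16. 7568.182ms @ 111/5 + 204.545ms (3/5)
17. 7772.727ms @ 114/5 + 204.545ms (3/5)
18. 7977.273ms @ 117/5 + 204.545ms (3/5)

note 17 onset = 114/5b = 7772.727ms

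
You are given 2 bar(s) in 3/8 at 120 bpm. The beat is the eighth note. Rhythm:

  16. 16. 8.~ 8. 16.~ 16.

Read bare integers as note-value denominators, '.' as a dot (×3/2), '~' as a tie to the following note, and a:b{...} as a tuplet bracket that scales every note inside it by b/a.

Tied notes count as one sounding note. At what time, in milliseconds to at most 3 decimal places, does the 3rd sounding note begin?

note 3 onset = 3/2b = 750.0ms

1. 0.0ms @ 0 + 375.0ms (3/4)
2. 375.0ms @ 3/4 + 375.0ms (3/4)
3. 750.0ms @ 3/2 + 1500.0ms (3)
4. 2250.0ms @ 9/2 + 750.0ms (3/2)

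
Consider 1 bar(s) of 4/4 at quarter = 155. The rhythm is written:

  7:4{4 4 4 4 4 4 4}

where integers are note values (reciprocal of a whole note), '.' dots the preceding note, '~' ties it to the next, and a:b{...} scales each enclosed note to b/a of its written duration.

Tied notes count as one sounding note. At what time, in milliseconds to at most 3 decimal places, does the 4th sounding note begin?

note 4 onset = 12/7b = 663.594ms

1. 0.0ms @ 0 + 221.198ms (4/7)
2. 221.198ms @ 4/7 + 221.198ms (4/7)
3. 442.396ms @ 8/7 + 221.198ms (4/7)
4. 663.594ms @ 12/7 + 221.198ms (4/7)
5. 884.793ms @ 16/7 + 221.198ms (4/7)
6. 1105.991ms @ 20/7 + 221.198ms (4/7)
7. 1327.189ms @ 24/7 + 221.198ms (4/7)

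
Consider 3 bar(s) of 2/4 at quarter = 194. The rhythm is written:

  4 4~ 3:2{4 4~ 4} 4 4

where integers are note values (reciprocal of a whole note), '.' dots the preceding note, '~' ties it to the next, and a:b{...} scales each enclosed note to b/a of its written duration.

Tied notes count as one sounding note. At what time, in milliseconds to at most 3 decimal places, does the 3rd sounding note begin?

1. 0.0ms @ 0 + 309.278ms (1)
2. 309.278ms @ 1 + 515.464ms (5/3)
3. 824.742ms @ 8/3 + 412.371ms (4/3)
4. 1237.113ms @ 4 + 309.278ms (1)
5. 1546.392ms @ 5 + 309.278ms (1)

note 3 onset = 8/3b = 824.742ms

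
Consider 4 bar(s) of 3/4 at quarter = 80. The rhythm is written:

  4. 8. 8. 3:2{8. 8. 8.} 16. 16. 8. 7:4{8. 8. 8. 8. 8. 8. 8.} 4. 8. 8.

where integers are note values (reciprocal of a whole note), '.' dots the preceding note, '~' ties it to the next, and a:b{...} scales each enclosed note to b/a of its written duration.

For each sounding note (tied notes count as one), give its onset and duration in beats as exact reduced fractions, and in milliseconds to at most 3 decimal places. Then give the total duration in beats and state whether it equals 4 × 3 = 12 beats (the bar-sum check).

1) 0.0ms=0b +1125.0ms=3/2b
2) 1125.0ms=3/2b +562.5ms=3/4b
3) 1687.5ms=9/4b +562.5ms=3/4b
4) 2250.0ms=3b +375.0ms=1/2b
5) 2625.0ms=7/2b +375.0ms=1/2b
6) 3000.0ms=4b +375.0ms=1/2b
7) 3375.0ms=9/2b +281.25ms=3/8b
8) 3656.25ms=39/8b +281.25ms=3/8b
9) 3937.5ms=21/4b +562.5ms=3/4b
10) 4500.0ms=6b +321.429ms=3/7b
11) 4821.429ms=45/7b +321.429ms=3/7b
12) 5142.857ms=48/7b +321.429ms=3/7b
13) 5464.286ms=51/7b +321.429ms=3/7b
14) 5785.714ms=54/7b +321.429ms=3/7b
15) 6107.143ms=57/7b +321.429ms=3/7b
16) 6428.571ms=60/7b +321.429ms=3/7b
17) 6750.0ms=9b +1125.0ms=3/2b
18) 7875.0ms=21/2b +562.5ms=3/4b
19) 8437.5ms=45/4b +562.5ms=3/4b
Σ=12b of 12 (80bpm 3/4) — PASS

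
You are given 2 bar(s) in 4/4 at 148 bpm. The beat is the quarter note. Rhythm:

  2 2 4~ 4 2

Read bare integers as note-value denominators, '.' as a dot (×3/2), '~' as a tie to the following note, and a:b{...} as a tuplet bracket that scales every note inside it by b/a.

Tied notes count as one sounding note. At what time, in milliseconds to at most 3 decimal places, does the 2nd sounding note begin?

1. 0.0ms @ 0 + 810.811ms (2)
2. 810.811ms @ 2 + 810.811ms (2)
3. 1621.622ms @ 4 + 810.811ms (2)
4. 2432.432ms @ 6 + 810.811ms (2)

note 2 onset = 2b = 810.811ms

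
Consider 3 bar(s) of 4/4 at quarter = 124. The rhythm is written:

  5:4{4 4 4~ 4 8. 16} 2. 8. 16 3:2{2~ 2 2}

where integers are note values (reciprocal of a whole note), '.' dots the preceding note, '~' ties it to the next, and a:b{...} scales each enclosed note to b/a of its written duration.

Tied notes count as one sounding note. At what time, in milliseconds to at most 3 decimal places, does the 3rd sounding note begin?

1. 0.0ms @ 0 + 387.097ms (4/5)
2. 387.097ms @ 4/5 + 387.097ms (4/5)
3. 774.194ms @ 8/5 + 774.194ms (8/5)
4. 1548.387ms @ 16/5 + 290.323ms (3/5)
5. 1838.71ms @ 19/5 + 96.774ms (1/5)
6. 1935.484ms @ 4 + 1451.613ms (3)
7. 3387.097ms @ 7 + 362.903ms (3/4)
8. 3750.0ms @ 31/4 + 120.968ms (1/4)
9. 3870.968ms @ 8 + 1290.323ms (8/3)
10. 5161.29ms @ 32/3 + 645.161ms (4/3)

note 3 onset = 8/5b = 774.194ms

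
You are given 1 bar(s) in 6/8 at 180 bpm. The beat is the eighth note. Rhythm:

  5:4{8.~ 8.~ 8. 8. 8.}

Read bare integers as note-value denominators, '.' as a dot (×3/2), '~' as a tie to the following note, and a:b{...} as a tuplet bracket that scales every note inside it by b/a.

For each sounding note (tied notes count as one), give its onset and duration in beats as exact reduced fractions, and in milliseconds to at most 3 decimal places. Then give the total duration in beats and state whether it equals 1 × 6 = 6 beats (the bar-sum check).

1) 0.0ms=0b +1200.0ms=18/5b
2) 1200.0ms=18/5b +400.0ms=6/5b
3) 1600.0ms=24/5b +400.0ms=6/5b
Σ=6b of 6 (180bpm 6/8) — PASS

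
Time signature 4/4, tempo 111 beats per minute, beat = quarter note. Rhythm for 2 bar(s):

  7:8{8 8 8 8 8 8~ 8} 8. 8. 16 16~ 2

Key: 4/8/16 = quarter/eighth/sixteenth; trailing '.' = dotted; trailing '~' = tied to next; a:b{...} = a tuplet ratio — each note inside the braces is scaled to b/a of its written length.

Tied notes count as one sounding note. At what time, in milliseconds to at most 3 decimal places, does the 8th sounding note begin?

1. 0.0ms @ 0 + 308.88ms (4/7)
2. 308.88ms @ 4/7 + 308.88ms (4/7)
3. 617.761ms @ 8/7 + 308.88ms (4/7)
4. 926.641ms @ 12/7 + 308.88ms (4/7)
5. 1235.521ms @ 16/7 + 308.88ms (4/7)
6. 1544.402ms @ 20/7 + 617.761ms (8/7)
7. 2162.162ms @ 4 + 405.405ms (3/4)
8. 2567.568ms @ 19/4 + 405.405ms (3/4)
9. 2972.973ms @ 11/2 + 135.135ms (1/4)
10. 3108.108ms @ 23/4 + 1216.216ms (9/4)

note 8 onset = 19/4b = 2567.568ms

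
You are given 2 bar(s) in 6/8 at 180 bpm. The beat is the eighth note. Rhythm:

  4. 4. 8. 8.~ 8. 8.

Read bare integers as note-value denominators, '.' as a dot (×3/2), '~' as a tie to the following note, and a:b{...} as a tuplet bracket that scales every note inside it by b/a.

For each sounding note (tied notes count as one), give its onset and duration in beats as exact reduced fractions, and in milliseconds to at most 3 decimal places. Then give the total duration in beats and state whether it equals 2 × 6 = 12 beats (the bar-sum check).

1) 0.0ms=0b +1000.0ms=3b
2) 1000.0ms=3b +1000.0ms=3b
3) 2000.0ms=6b +500.0ms=3/2b
4) 2500.0ms=15/2b +1000.0ms=3b
5) 3500.0ms=21/2b +500.0ms=3/2b
Σ=12b of 12 (180bpm 6/8) — PASS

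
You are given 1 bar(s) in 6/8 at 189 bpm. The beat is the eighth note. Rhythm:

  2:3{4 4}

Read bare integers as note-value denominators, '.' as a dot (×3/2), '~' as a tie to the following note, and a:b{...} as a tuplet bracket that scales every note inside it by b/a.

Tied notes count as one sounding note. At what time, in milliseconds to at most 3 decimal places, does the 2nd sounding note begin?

1. 0.0ms @ 0 + 952.381ms (3)
2. 952.381ms @ 3 + 952.381ms (3)

note 2 onset = 3b = 952.381ms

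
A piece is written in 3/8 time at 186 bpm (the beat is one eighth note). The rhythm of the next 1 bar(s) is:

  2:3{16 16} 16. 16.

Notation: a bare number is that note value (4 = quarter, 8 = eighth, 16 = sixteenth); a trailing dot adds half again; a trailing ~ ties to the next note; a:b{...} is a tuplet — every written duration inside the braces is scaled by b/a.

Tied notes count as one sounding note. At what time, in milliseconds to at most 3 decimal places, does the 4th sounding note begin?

1. 0.0ms @ 0 + 241.935ms (3/4)
2. 241.935ms @ 3/4 + 241.935ms (3/4)
3. 483.871ms @ 3/2 + 241.935ms (3/4)
4. 725.806ms @ 9/4 + 241.935ms (3/4)

note 4 onset = 9/4b = 725.806ms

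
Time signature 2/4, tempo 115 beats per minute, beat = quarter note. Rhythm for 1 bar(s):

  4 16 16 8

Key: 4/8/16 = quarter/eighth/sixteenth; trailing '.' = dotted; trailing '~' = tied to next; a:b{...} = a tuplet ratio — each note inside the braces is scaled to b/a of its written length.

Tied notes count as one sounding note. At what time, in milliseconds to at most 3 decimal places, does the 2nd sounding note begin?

1. 0.0ms @ 0 + 521.739ms (1)
2. 521.739ms @ 1 + 130.435ms (1/4)
3. 652.174ms @ 5/4 + 130.435ms (1/4)
4. 782.609ms @ 3/2 + 260.87ms (1/2)

note 2 onset = 1b = 521.739ms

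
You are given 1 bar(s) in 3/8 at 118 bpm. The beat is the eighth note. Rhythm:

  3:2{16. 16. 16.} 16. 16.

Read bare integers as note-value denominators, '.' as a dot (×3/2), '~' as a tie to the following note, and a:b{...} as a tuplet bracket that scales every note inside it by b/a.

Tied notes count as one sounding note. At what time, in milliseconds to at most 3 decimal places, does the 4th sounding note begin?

1. 0.0ms @ 0 + 254.237ms (1/2)
2. 254.237ms @ 1/2 + 254.237ms (1/2)
3. 508.475ms @ 1 + 254.237ms (1/2)
4. 762.712ms @ 3/2 + 381.356ms (3/4)
5. 1144.068ms @ 9/4 + 381.356ms (3/4)

note 4 onset = 3/2b = 762.712ms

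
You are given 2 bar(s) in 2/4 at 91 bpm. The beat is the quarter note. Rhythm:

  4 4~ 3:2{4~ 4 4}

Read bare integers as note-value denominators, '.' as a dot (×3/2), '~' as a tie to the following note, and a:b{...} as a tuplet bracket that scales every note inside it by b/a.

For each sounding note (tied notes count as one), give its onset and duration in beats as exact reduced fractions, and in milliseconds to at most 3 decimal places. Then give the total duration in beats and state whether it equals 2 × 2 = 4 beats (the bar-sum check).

1) 0.0ms=0b +659.341ms=1b
2) 659.341ms=1b +1538.462ms=7/3b
3) 2197.802ms=10/3b +439.56ms=2/3b
Σ=4b of 4 (91bpm 2/4) — PASS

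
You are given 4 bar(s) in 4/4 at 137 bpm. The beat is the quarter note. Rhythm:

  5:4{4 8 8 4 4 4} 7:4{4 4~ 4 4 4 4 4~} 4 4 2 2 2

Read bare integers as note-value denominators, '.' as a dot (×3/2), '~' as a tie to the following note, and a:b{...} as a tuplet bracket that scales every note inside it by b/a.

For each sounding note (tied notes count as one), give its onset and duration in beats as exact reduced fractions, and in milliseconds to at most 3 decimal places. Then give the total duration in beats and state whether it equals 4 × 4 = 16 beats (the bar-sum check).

1) 0.0ms=0b +350.365ms=4/5b
2) 350.365ms=4/5b +175.182ms=2/5b
3) 525.547ms=6/5b +175.182ms=2/5b
4) 700.73ms=8/5b +350.365ms=4/5b
5) 1051.095ms=12/5b +350.365ms=4/5b
6) 1401.46ms=16/5b +350.365ms=4/5b
7) 1751.825ms=4b +250.261ms=4/7b
8) 2002.086ms=32/7b +500.521ms=8/7b
9) 2502.607ms=40/7b +250.261ms=4/7b
10) 2752.868ms=44/7b +250.261ms=4/7b
11) 3003.128ms=48/7b +250.261ms=4/7b
12) 3253.389ms=52/7b +688.217ms=11/7b
13) 3941.606ms=9b +437.956ms=1b
14) 4379.562ms=10b +875.912ms=2b
15) 5255.474ms=12b +875.912ms=2b
16) 6131.387ms=14b +875.912ms=2b
Σ=16b of 16 (137bpm 4/4) — PASS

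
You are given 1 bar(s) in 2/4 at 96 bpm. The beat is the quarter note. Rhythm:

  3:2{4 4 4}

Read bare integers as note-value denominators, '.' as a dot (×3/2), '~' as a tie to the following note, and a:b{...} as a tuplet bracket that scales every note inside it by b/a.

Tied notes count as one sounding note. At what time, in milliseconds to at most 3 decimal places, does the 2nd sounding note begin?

note 2 onset = 2/3b = 416.667ms

1. 0.0ms @ 0 + 416.667ms (2/3)
2. 416.667ms @ 2/3 + 416.667ms (2/3)
3. 833.333ms @ 4/3 + 416.667ms (2/3)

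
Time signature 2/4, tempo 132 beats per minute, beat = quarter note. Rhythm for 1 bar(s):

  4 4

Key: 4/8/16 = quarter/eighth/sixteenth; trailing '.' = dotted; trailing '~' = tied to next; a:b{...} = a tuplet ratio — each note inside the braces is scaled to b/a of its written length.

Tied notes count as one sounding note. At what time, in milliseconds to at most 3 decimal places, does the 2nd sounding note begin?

1. 0.0ms @ 0 + 454.545ms (1)
2. 454.545ms @ 1 + 454.545ms (1)

note 2 onset = 1b = 454.545ms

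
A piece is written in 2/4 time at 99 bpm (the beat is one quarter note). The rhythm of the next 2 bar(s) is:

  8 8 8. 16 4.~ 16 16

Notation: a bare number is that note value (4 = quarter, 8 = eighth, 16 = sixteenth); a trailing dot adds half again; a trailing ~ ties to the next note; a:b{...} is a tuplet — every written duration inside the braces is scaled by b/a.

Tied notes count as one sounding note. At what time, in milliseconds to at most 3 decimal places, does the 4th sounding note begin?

note 4 onset = 7/4b = 1060.606ms

1. 0.0ms @ 0 + 303.03ms (1/2)
2. 303.03ms @ 1/2 + 303.03ms (1/2)
3. 606.061ms @ 1 + 454.545ms (3/4)
4. 1060.606ms @ 7/4 + 151.515ms (1/4)
5. 1212.121ms @ 2 + 1060.606ms (7/4)
6. 2272.727ms @ 15/4 + 151.515ms (1/4)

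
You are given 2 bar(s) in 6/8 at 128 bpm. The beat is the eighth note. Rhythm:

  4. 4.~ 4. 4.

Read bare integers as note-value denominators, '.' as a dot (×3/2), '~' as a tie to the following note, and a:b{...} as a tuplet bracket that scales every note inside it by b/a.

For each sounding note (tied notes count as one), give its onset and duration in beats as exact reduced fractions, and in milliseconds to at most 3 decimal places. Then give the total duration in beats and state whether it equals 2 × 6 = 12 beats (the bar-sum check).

1) 0.0ms=0b +1406.25ms=3b
2) 1406.25ms=3b +2812.5ms=6b
3) 4218.75ms=9b +1406.25ms=3b
Σ=12b of 12 (128bpm 6/8) — PASS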